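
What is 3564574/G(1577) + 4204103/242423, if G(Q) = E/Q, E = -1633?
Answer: -1362733592558555/395876759 ≈ -3.4423e+6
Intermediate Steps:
G(Q) = -1633/Q
3564574/G(1577) + 4204103/242423 = 3564574/((-1633/1577)) + 4204103/242423 = 3564574/((-1633*1/1577)) + 4204103*(1/242423) = 3564574/(-1633/1577) + 4204103/242423 = 3564574*(-1577/1633) + 4204103/242423 = -5621333198/1633 + 4204103/242423 = -1362733592558555/395876759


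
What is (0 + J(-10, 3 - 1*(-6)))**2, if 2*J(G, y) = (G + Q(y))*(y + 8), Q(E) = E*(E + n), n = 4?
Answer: 3308761/4 ≈ 8.2719e+5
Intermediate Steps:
Q(E) = E*(4 + E) (Q(E) = E*(E + 4) = E*(4 + E))
J(G, y) = (8 + y)*(G + y*(4 + y))/2 (J(G, y) = ((G + y*(4 + y))*(y + 8))/2 = ((G + y*(4 + y))*(8 + y))/2 = ((8 + y)*(G + y*(4 + y)))/2 = (8 + y)*(G + y*(4 + y))/2)
(0 + J(-10, 3 - 1*(-6)))**2 = (0 + ((3 - 1*(-6))**3/2 + 4*(-10) + 6*(3 - 1*(-6))**2 + 16*(3 - 1*(-6)) + (1/2)*(-10)*(3 - 1*(-6))))**2 = (0 + ((3 + 6)**3/2 - 40 + 6*(3 + 6)**2 + 16*(3 + 6) + (1/2)*(-10)*(3 + 6)))**2 = (0 + ((1/2)*9**3 - 40 + 6*9**2 + 16*9 + (1/2)*(-10)*9))**2 = (0 + ((1/2)*729 - 40 + 6*81 + 144 - 45))**2 = (0 + (729/2 - 40 + 486 + 144 - 45))**2 = (0 + 1819/2)**2 = (1819/2)**2 = 3308761/4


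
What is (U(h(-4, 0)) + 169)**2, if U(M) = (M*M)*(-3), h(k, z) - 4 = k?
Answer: 28561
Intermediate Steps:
h(k, z) = 4 + k
U(M) = -3*M**2 (U(M) = M**2*(-3) = -3*M**2)
(U(h(-4, 0)) + 169)**2 = (-3*(4 - 4)**2 + 169)**2 = (-3*0**2 + 169)**2 = (-3*0 + 169)**2 = (0 + 169)**2 = 169**2 = 28561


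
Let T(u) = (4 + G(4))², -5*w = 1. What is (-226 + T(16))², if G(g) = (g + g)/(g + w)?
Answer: 4641696900/130321 ≈ 35617.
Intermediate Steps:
w = -⅕ (w = -⅕*1 = -⅕ ≈ -0.20000)
G(g) = 2*g/(-⅕ + g) (G(g) = (g + g)/(g - ⅕) = (2*g)/(-⅕ + g) = 2*g/(-⅕ + g))
T(u) = 13456/361 (T(u) = (4 + 10*4/(-1 + 5*4))² = (4 + 10*4/(-1 + 20))² = (4 + 10*4/19)² = (4 + 10*4*(1/19))² = (4 + 40/19)² = (116/19)² = 13456/361)
(-226 + T(16))² = (-226 + 13456/361)² = (-68130/361)² = 4641696900/130321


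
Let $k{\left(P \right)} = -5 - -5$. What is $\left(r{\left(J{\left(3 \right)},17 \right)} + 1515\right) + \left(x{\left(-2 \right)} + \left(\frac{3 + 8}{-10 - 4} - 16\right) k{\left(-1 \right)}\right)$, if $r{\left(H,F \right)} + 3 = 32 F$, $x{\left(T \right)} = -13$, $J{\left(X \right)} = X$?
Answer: $2043$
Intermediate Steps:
$k{\left(P \right)} = 0$ ($k{\left(P \right)} = -5 + 5 = 0$)
$r{\left(H,F \right)} = -3 + 32 F$
$\left(r{\left(J{\left(3 \right)},17 \right)} + 1515\right) + \left(x{\left(-2 \right)} + \left(\frac{3 + 8}{-10 - 4} - 16\right) k{\left(-1 \right)}\right) = \left(\left(-3 + 32 \cdot 17\right) + 1515\right) - \left(13 - \left(\frac{3 + 8}{-10 - 4} - 16\right) 0\right) = \left(\left(-3 + 544\right) + 1515\right) - \left(13 - \left(\frac{11}{-14} - 16\right) 0\right) = \left(541 + 1515\right) - \left(13 - \left(11 \left(- \frac{1}{14}\right) - 16\right) 0\right) = 2056 - \left(13 - \left(- \frac{11}{14} - 16\right) 0\right) = 2056 - 13 = 2043$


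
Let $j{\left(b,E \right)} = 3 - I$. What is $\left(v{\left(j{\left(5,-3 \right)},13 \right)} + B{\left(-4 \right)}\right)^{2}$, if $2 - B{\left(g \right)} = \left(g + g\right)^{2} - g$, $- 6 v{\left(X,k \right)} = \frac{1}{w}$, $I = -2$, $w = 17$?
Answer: $\frac{45333289}{10404} \approx 4357.3$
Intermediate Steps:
$j{\left(b,E \right)} = 5$ ($j{\left(b,E \right)} = 3 - -2 = 3 + 2 = 5$)
$v{\left(X,k \right)} = - \frac{1}{102}$ ($v{\left(X,k \right)} = - \frac{1}{6 \cdot 17} = \left(- \frac{1}{6}\right) \frac{1}{17} = - \frac{1}{102}$)
$B{\left(g \right)} = 2 + g - 4 g^{2}$ ($B{\left(g \right)} = 2 - \left(\left(g + g\right)^{2} - g\right) = 2 - \left(\left(2 g\right)^{2} - g\right) = 2 - \left(4 g^{2} - g\right) = 2 - \left(- g + 4 g^{2}\right) = 2 + g - 4 g^{2}$)
$\left(v{\left(j{\left(5,-3 \right)},13 \right)} + B{\left(-4 \right)}\right)^{2} = \left(- \frac{1}{102} - \left(2 + 64\right)\right)^{2} = \left(- \frac{1}{102} - 66\right)^{2} = \left(- \frac{6733}{102}\right)^{2} = \frac{45333289}{10404}$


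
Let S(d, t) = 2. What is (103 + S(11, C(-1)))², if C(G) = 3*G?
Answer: 11025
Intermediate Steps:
(103 + S(11, C(-1)))² = (103 + 2)² = 105² = 11025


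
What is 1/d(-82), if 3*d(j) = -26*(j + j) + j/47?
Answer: 141/200326 ≈ 0.00070385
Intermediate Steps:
d(j) = -2443*j/141 (d(j) = (-26*(j + j) + j/47)/3 = (-52*j + j*(1/47))/3 = (-52*j + j/47)/3 = (-2443*j/47)/3 = -2443*j/141)
1/d(-82) = 1/(-2443/141*(-82)) = 1/(200326/141) = 141/200326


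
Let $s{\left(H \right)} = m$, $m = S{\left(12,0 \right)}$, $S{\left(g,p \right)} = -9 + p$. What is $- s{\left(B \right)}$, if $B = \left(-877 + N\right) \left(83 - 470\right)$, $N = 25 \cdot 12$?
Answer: $9$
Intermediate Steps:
$N = 300$
$B = 223299$ ($B = \left(-877 + 300\right) \left(83 - 470\right) = \left(-577\right) \left(-387\right) = 223299$)
$m = -9$ ($m = -9 + 0 = -9$)
$s{\left(H \right)} = -9$
$- s{\left(B \right)} = \left(-1\right) \left(-9\right) = 9$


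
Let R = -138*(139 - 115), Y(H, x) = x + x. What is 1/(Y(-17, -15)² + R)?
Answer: -1/2412 ≈ -0.00041459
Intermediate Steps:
Y(H, x) = 2*x
R = -3312 (R = -138*24 = -3312)
1/(Y(-17, -15)² + R) = 1/((2*(-15))² - 3312) = 1/((-30)² - 3312) = 1/(900 - 3312) = 1/(-2412) = -1/2412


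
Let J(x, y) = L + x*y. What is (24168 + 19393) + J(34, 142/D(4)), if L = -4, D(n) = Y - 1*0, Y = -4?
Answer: 42350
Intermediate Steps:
D(n) = -4 (D(n) = -4 - 1*0 = -4 + 0 = -4)
J(x, y) = -4 + x*y
(24168 + 19393) + J(34, 142/D(4)) = (24168 + 19393) + (-4 + 34*(142/(-4))) = 43561 + (-4 + 34*(142*(-1/4))) = 43561 + (-4 + 34*(-71/2)) = 43561 + (-4 - 1207) = 43561 - 1211 = 42350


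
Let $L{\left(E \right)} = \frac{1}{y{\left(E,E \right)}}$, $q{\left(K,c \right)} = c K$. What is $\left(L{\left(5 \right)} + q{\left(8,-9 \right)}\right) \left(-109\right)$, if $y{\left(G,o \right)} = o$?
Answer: $\frac{39131}{5} \approx 7826.2$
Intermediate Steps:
$q{\left(K,c \right)} = K c$
$L{\left(E \right)} = \frac{1}{E}$
$\left(L{\left(5 \right)} + q{\left(8,-9 \right)}\right) \left(-109\right) = \left(\frac{1}{5} + 8 \left(-9\right)\right) \left(-109\right) = \left(\frac{1}{5} - 72\right) \left(-109\right) = \left(- \frac{359}{5}\right) \left(-109\right) = \frac{39131}{5}$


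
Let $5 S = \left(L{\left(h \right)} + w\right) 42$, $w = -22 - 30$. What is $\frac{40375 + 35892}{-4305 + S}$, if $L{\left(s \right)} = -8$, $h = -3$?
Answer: $- \frac{76267}{4809} \approx -15.859$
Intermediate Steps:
$w = -52$ ($w = -22 - 30 = -52$)
$S = -504$ ($S = \frac{\left(-8 - 52\right) 42}{5} = \frac{\left(-60\right) 42}{5} = \frac{1}{5} \left(-2520\right) = -504$)
$\frac{40375 + 35892}{-4305 + S} = \frac{40375 + 35892}{-4305 - 504} = \frac{76267}{-4809} = 76267 \left(- \frac{1}{4809}\right) = - \frac{76267}{4809}$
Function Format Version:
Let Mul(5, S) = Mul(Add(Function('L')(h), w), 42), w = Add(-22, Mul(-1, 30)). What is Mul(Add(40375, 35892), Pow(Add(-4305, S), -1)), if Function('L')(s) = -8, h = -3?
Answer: Rational(-76267, 4809) ≈ -15.859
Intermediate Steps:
w = -52 (w = Add(-22, -30) = -52)
S = -504 (S = Mul(Rational(1, 5), Mul(Add(-8, -52), 42)) = Mul(Rational(1, 5), Mul(-60, 42)) = Mul(Rational(1, 5), -2520) = -504)
Mul(Add(40375, 35892), Pow(Add(-4305, S), -1)) = Mul(Add(40375, 35892), Pow(Add(-4305, -504), -1)) = Mul(76267, Pow(-4809, -1)) = Mul(76267, Rational(-1, 4809)) = Rational(-76267, 4809)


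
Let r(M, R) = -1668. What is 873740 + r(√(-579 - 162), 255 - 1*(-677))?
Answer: 872072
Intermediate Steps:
873740 + r(√(-579 - 162), 255 - 1*(-677)) = 873740 - 1668 = 872072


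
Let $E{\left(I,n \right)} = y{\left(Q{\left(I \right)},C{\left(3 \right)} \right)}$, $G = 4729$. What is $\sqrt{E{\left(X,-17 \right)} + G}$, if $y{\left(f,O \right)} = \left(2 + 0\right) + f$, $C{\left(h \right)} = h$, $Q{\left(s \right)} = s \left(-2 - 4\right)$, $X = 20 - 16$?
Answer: $3 \sqrt{523} \approx 68.608$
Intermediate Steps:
$X = 4$
$Q{\left(s \right)} = - 6 s$ ($Q{\left(s \right)} = s \left(-2 - 4\right) = s \left(-6\right) = - 6 s$)
$y{\left(f,O \right)} = 2 + f$
$E{\left(I,n \right)} = 2 - 6 I$
$\sqrt{E{\left(X,-17 \right)} + G} = \sqrt{\left(2 - 24\right) + 4729} = \sqrt{-22 + 4729} = \sqrt{4707} = 3 \sqrt{523}$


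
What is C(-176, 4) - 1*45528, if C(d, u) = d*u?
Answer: -46232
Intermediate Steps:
C(-176, 4) - 1*45528 = -176*4 - 1*45528 = -704 - 45528 = -46232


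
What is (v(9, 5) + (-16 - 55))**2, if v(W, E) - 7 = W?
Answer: 3025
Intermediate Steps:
v(W, E) = 7 + W
(v(9, 5) + (-16 - 55))**2 = ((7 + 9) + (-16 - 55))**2 = (16 - 71)**2 = (-55)**2 = 3025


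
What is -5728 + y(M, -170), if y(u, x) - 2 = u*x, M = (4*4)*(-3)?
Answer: 2434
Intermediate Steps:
M = -48 (M = 16*(-3) = -48)
y(u, x) = 2 + u*x
-5728 + y(M, -170) = -5728 + (2 - 48*(-170)) = -5728 + (2 + 8160) = -5728 + 8162 = 2434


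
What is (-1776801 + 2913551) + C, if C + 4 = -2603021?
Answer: -1466275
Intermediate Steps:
C = -2603025 (C = -4 - 2603021 = -2603025)
(-1776801 + 2913551) + C = (-1776801 + 2913551) - 2603025 = 1136750 - 2603025 = -1466275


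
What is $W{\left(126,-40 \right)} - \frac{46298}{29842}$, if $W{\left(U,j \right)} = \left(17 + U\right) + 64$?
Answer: $\frac{3065498}{14921} \approx 205.45$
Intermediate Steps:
$W{\left(U,j \right)} = 81 + U$
$W{\left(126,-40 \right)} - \frac{46298}{29842} = \left(81 + 126\right) - \frac{46298}{29842} = 207 - \frac{23149}{14921} = \frac{3065498}{14921}$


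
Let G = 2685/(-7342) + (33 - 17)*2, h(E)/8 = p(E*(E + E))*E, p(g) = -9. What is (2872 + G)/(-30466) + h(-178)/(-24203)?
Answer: -3382671707601/5413760246516 ≈ -0.62483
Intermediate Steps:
h(E) = -72*E (h(E) = 8*(-9*E) = -72*E)
G = 232259/7342 (G = 2685*(-1/7342) + 16*2 = -2685/7342 + 32 = 232259/7342 ≈ 31.634)
(2872 + G)/(-30466) + h(-178)/(-24203) = (2872 + 232259/7342)/(-30466) - 72*(-178)/(-24203) = (21318483/7342)*(-1/30466) + 12816*(-1/24203) = -21318483/223681372 - 12816/24203 = -3382671707601/5413760246516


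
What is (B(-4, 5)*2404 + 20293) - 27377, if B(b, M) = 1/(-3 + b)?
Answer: -51992/7 ≈ -7427.4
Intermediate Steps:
(B(-4, 5)*2404 + 20293) - 27377 = (2404/(-3 - 4) + 20293) - 27377 = (2404/(-7) + 20293) - 27377 = (-⅐*2404 + 20293) - 27377 = (-2404/7 + 20293) - 27377 = 139647/7 - 27377 = -51992/7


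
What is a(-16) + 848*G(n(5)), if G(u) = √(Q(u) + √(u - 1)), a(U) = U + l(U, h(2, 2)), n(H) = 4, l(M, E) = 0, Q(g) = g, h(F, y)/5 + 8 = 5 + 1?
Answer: -16 + 848*√(4 + √3) ≈ 2014.3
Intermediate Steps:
h(F, y) = -10 (h(F, y) = -40 + 5*(5 + 1) = -40 + 5*6 = -40 + 30 = -10)
a(U) = U (a(U) = U + 0 = U)
G(u) = √(u + √(-1 + u)) (G(u) = √(u + √(u - 1)) = √(u + √(-1 + u)))
a(-16) + 848*G(n(5)) = -16 + 848*√(4 + √(-1 + 4)) = -16 + 848*√(4 + √3)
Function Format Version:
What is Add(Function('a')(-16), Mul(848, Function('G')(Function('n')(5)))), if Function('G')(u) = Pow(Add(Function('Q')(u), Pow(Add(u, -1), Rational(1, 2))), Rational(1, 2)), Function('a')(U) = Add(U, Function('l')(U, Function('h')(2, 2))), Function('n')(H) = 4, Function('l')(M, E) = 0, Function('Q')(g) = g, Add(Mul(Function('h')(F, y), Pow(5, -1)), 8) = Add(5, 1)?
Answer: Add(-16, Mul(848, Pow(Add(4, Pow(3, Rational(1, 2))), Rational(1, 2)))) ≈ 2014.3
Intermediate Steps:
Function('h')(F, y) = -10 (Function('h')(F, y) = Add(-40, Mul(5, Add(5, 1))) = Add(-40, Mul(5, 6)) = Add(-40, 30) = -10)
Function('a')(U) = U (Function('a')(U) = Add(U, 0) = U)
Function('G')(u) = Pow(Add(u, Pow(Add(-1, u), Rational(1, 2))), Rational(1, 2)) (Function('G')(u) = Pow(Add(u, Pow(Add(u, -1), Rational(1, 2))), Rational(1, 2)) = Pow(Add(u, Pow(Add(-1, u), Rational(1, 2))), Rational(1, 2)))
Add(Function('a')(-16), Mul(848, Function('G')(Function('n')(5)))) = Add(-16, Mul(848, Pow(Add(4, Pow(Add(-1, 4), Rational(1, 2))), Rational(1, 2)))) = Add(-16, Mul(848, Pow(Add(4, Pow(3, Rational(1, 2))), Rational(1, 2))))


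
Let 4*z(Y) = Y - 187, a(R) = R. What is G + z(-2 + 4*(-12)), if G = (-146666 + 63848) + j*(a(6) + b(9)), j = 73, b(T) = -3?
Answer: -330633/4 ≈ -82658.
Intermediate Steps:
z(Y) = -187/4 + Y/4 (z(Y) = (Y - 187)/4 = (-187 + Y)/4 = -187/4 + Y/4)
G = -82599 (G = (-146666 + 63848) + 73*(6 - 3) = -82818 + 73*3 = -82818 + 219 = -82599)
G + z(-2 + 4*(-12)) = -82599 + (-187/4 + (-2 + 4*(-12))/4) = -82599 + (-187/4 + (-2 - 48)/4) = -82599 + (-187/4 + (¼)*(-50)) = -82599 + (-187/4 - 25/2) = -82599 - 237/4 = -330633/4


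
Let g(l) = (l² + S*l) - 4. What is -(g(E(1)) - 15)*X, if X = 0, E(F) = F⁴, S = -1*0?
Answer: 0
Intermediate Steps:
S = 0
g(l) = -4 + l² (g(l) = (l² + 0*l) - 4 = (l² + 0) - 4 = l² - 4 = -4 + l²)
-(g(E(1)) - 15)*X = -((-4 + (1⁴)²) - 15)*0 = -((-4 + 1²) - 15)*0 = -((-4 + 1) - 15)*0 = -(-3 - 15)*0 = -(-18)*0 = -1*0 = 0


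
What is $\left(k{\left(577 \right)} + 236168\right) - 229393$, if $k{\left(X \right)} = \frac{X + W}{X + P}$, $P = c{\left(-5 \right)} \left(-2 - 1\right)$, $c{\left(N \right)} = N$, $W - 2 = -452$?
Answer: $\frac{4010927}{592} \approx 6775.2$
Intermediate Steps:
$W = -450$ ($W = 2 - 452 = -450$)
$P = 15$ ($P = - 5 \left(-2 - 1\right) = \left(-5\right) \left(-3\right) = 15$)
$k{\left(X \right)} = \frac{-450 + X}{15 + X}$ ($k{\left(X \right)} = \frac{X - 450}{X + 15} = \frac{-450 + X}{15 + X}$)
$\left(k{\left(577 \right)} + 236168\right) - 229393 = \left(\frac{-450 + 577}{15 + 577} + 236168\right) - 229393 = \left(\frac{1}{592} \cdot 127 + 236168\right) - 229393 = \left(\frac{127}{592} + 236168\right) - 229393 = \frac{139811583}{592} - 229393 = \frac{4010927}{592}$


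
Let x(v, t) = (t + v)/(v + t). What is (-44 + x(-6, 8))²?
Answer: 1849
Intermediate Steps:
x(v, t) = 1 (x(v, t) = (t + v)/(t + v) = 1)
(-44 + x(-6, 8))² = (-44 + 1)² = (-43)² = 1849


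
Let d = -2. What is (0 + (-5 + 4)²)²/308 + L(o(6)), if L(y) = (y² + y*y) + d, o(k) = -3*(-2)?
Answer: 21561/308 ≈ 70.003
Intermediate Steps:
o(k) = 6
L(y) = -2 + 2*y² (L(y) = (y² + y*y) - 2 = (y² + y²) - 2 = 2*y² - 2 = -2 + 2*y²)
(0 + (-5 + 4)²)²/308 + L(o(6)) = (0 + (-5 + 4)²)²/308 + (-2 + 2*6²) = (0 + (-1)²)²*(1/308) + (-2 + 2*36) = (0 + 1)²*(1/308) + (-2 + 72) = 1²*(1/308) + 70 = 1*(1/308) + 70 = 1/308 + 70 = 21561/308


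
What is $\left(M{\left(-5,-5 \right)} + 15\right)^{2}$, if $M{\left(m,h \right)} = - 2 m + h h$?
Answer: $2500$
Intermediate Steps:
$M{\left(m,h \right)} = h^{2} - 2 m$ ($M{\left(m,h \right)} = - 2 m + h^{2} = h^{2} - 2 m$)
$\left(M{\left(-5,-5 \right)} + 15\right)^{2} = \left(\left(\left(-5\right)^{2} - -10\right) + 15\right)^{2} = \left(\left(25 + 10\right) + 15\right)^{2} = \left(35 + 15\right)^{2} = 50^{2} = 2500$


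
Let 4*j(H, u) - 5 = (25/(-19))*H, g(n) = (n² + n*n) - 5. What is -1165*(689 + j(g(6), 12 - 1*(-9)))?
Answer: -14790840/19 ≈ -7.7847e+5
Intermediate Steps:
g(n) = -5 + 2*n² (g(n) = (n² + n²) - 5 = 2*n² - 5 = -5 + 2*n²)
j(H, u) = 5/4 - 25*H/76 (j(H, u) = 5/4 + ((25/(-19))*H)/4 = 5/4 + ((25*(-1/19))*H)/4 = 5/4 + (-25*H/19)/4 = 5/4 - 25*H/76)
-1165*(689 + j(g(6), 12 - 1*(-9))) = -1165*(689 + (5/4 - 25*(-5 + 2*6²)/76)) = -1165*(689 + (5/4 - 25*(-5 + 2*36)/76)) = -1165*(689 + (5/4 - 25*(-5 + 72)/76)) = -1165*(689 + (5/4 - 25/76*67)) = -1165*(689 + (5/4 - 1675/76)) = -1165*(689 - 395/19) = -1165*12696/19 = -14790840/19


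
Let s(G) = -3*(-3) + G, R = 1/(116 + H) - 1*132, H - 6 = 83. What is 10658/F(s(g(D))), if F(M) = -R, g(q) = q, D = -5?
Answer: 2184890/27059 ≈ 80.745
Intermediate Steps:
H = 89 (H = 6 + 83 = 89)
R = -27059/205 (R = 1/(116 + 89) - 1*132 = 1/205 - 132 = -27059/205 ≈ -132.00)
s(G) = 9 + G
F(M) = 27059/205 (F(M) = -1*(-27059/205) = 27059/205)
10658/F(s(g(D))) = 10658/(27059/205) = 10658*(205/27059) = 2184890/27059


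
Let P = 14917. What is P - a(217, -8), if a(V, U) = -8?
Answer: 14925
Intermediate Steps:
P - a(217, -8) = 14917 - 1*(-8) = 14917 + 8 = 14925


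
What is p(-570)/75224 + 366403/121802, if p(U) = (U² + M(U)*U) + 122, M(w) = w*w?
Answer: -5622431789271/2290608412 ≈ -2454.6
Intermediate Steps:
M(w) = w²
p(U) = 122 + U² + U³ (p(U) = (U² + U²*U) + 122 = (U² + U³) + 122 = 122 + U² + U³)
p(-570)/75224 + 366403/121802 = (122 + (-570)² + (-570)³)/75224 + 366403/121802 = (122 + 324900 - 185193000)*(1/75224) + 366403*(1/121802) = -184867978*1/75224 + 366403/121802 = -92433989/37612 + 366403/121802 = -5622431789271/2290608412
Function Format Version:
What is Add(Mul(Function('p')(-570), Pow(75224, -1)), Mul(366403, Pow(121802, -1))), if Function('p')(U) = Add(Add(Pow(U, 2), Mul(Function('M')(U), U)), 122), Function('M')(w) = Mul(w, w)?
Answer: Rational(-5622431789271, 2290608412) ≈ -2454.6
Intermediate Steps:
Function('M')(w) = Pow(w, 2)
Function('p')(U) = Add(122, Pow(U, 2), Pow(U, 3)) (Function('p')(U) = Add(Add(Pow(U, 2), Mul(Pow(U, 2), U)), 122) = Add(Add(Pow(U, 2), Pow(U, 3)), 122) = Add(122, Pow(U, 2), Pow(U, 3)))
Add(Mul(Function('p')(-570), Pow(75224, -1)), Mul(366403, Pow(121802, -1))) = Add(Mul(Add(122, Pow(-570, 2), Pow(-570, 3)), Pow(75224, -1)), Mul(366403, Pow(121802, -1))) = Add(Mul(Add(122, 324900, -185193000), Rational(1, 75224)), Mul(366403, Rational(1, 121802))) = Add(Mul(-184867978, Rational(1, 75224)), Rational(366403, 121802)) = Add(Rational(-92433989, 37612), Rational(366403, 121802)) = Rational(-5622431789271, 2290608412)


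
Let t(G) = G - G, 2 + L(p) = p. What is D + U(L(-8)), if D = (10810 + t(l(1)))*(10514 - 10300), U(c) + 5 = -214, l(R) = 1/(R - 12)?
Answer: 2313121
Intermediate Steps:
L(p) = -2 + p
l(R) = 1/(-12 + R)
U(c) = -219 (U(c) = -5 - 214 = -219)
t(G) = 0
D = 2313340 (D = (10810 + 0)*(10514 - 10300) = 10810*214 = 2313340)
D + U(L(-8)) = 2313340 - 219 = 2313121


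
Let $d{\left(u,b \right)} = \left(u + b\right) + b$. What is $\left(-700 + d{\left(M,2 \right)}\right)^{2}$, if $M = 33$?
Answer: $439569$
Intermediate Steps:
$d{\left(u,b \right)} = u + 2 b$ ($d{\left(u,b \right)} = \left(b + u\right) + b = u + 2 b$)
$\left(-700 + d{\left(M,2 \right)}\right)^{2} = \left(-700 + \left(33 + 2 \cdot 2\right)\right)^{2} = \left(-700 + \left(33 + 4\right)\right)^{2} = \left(-700 + 37\right)^{2} = \left(-663\right)^{2} = 439569$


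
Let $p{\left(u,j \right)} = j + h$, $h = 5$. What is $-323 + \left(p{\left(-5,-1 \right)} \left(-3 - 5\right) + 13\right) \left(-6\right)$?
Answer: $-209$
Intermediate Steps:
$p{\left(u,j \right)} = 5 + j$ ($p{\left(u,j \right)} = j + 5 = 5 + j$)
$-323 + \left(p{\left(-5,-1 \right)} \left(-3 - 5\right) + 13\right) \left(-6\right) = -323 + \left(\left(5 - 1\right) \left(-3 - 5\right) + 13\right) \left(-6\right) = -323 + \left(4 \left(-8\right) + 13\right) \left(-6\right) = -323 + \left(-32 + 13\right) \left(-6\right) = -323 - -114 = -323 + 114 = -209$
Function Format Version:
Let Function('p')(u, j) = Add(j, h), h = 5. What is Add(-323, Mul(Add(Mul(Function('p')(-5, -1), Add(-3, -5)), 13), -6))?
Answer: -209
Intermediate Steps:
Function('p')(u, j) = Add(5, j) (Function('p')(u, j) = Add(j, 5) = Add(5, j))
Add(-323, Mul(Add(Mul(Function('p')(-5, -1), Add(-3, -5)), 13), -6)) = Add(-323, Mul(Add(Mul(Add(5, -1), Add(-3, -5)), 13), -6)) = Add(-323, Mul(Add(Mul(4, -8), 13), -6)) = Add(-323, Mul(Add(-32, 13), -6)) = Add(-323, Mul(-19, -6)) = Add(-323, 114) = -209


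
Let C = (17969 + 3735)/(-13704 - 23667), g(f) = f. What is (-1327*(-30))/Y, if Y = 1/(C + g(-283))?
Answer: -140631439190/12457 ≈ -1.1289e+7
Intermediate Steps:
C = -21704/37371 (C = 21704/(-37371) = 21704*(-1/37371) = -21704/37371 ≈ -0.58077)
Y = -37371/10597697 (Y = 1/(-21704/37371 - 283) = 1/(-10597697/37371) = -37371/10597697 ≈ -0.0035263)
(-1327*(-30))/Y = (-1327*(-30))/(-37371/10597697) = 39810*(-10597697/37371) = -140631439190/12457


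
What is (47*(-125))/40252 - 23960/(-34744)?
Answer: 95039615/174814436 ≈ 0.54366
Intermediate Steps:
(47*(-125))/40252 - 23960/(-34744) = -5875*1/40252 - 23960*(-1/34744) = -5875/40252 + 2995/4343 = 95039615/174814436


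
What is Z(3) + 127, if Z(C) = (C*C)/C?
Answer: 130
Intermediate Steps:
Z(C) = C (Z(C) = C**2/C = C)
Z(3) + 127 = 3 + 127 = 130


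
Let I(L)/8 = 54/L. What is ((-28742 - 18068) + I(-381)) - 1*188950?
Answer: -29941664/127 ≈ -2.3576e+5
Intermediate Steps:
I(L) = 432/L (I(L) = 8*(54/L) = 432/L)
((-28742 - 18068) + I(-381)) - 1*188950 = ((-28742 - 18068) + 432/(-381)) - 1*188950 = (-46810 + 432*(-1/381)) - 188950 = (-46810 - 144/127) - 188950 = -5945014/127 - 188950 = -29941664/127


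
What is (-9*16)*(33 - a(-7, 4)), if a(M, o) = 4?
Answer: -4176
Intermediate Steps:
(-9*16)*(33 - a(-7, 4)) = (-9*16)*(33 - 1*4) = -144*(33 - 4) = -144*29 = -4176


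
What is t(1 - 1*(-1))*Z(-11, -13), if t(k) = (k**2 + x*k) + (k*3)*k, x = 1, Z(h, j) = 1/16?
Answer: 9/8 ≈ 1.1250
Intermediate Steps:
Z(h, j) = 1/16
t(k) = k + 4*k**2 (t(k) = (k**2 + 1*k) + (k*3)*k = (k**2 + k) + (3*k)*k = (k + k**2) + 3*k**2 = k + 4*k**2)
t(1 - 1*(-1))*Z(-11, -13) = ((1 - 1*(-1))*(1 + 4*(1 - 1*(-1))))*(1/16) = ((1 + 1)*(1 + 4*(1 + 1)))*(1/16) = (2*(1 + 4*2))*(1/16) = (2*(1 + 8))*(1/16) = (2*9)*(1/16) = 18*(1/16) = 9/8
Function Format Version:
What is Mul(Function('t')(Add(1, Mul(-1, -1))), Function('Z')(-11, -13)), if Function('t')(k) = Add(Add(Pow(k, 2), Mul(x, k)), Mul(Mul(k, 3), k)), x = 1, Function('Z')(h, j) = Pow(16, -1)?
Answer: Rational(9, 8) ≈ 1.1250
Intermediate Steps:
Function('Z')(h, j) = Rational(1, 16)
Function('t')(k) = Add(k, Mul(4, Pow(k, 2))) (Function('t')(k) = Add(Add(Pow(k, 2), Mul(1, k)), Mul(Mul(k, 3), k)) = Add(Add(Pow(k, 2), k), Mul(Mul(3, k), k)) = Add(Add(k, Pow(k, 2)), Mul(3, Pow(k, 2))) = Add(k, Mul(4, Pow(k, 2))))
Mul(Function('t')(Add(1, Mul(-1, -1))), Function('Z')(-11, -13)) = Mul(Mul(Add(1, Mul(-1, -1)), Add(1, Mul(4, Add(1, Mul(-1, -1))))), Rational(1, 16)) = Mul(Mul(Add(1, 1), Add(1, Mul(4, Add(1, 1)))), Rational(1, 16)) = Mul(Mul(2, Add(1, Mul(4, 2))), Rational(1, 16)) = Mul(Mul(2, Add(1, 8)), Rational(1, 16)) = Mul(Mul(2, 9), Rational(1, 16)) = Mul(18, Rational(1, 16)) = Rational(9, 8)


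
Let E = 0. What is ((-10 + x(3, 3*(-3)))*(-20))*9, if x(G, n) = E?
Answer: 1800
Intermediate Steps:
x(G, n) = 0
((-10 + x(3, 3*(-3)))*(-20))*9 = ((-10 + 0)*(-20))*9 = -10*(-20)*9 = 200*9 = 1800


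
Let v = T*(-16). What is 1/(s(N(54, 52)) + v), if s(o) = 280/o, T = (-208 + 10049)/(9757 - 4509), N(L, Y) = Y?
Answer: -4264/104973 ≈ -0.040620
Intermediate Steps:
T = 9841/5248 ≈ 1.8752
v = -9841/328 (v = (9841/5248)*(-16) = -9841/328 ≈ -30.003)
1/(s(N(54, 52)) + v) = 1/(280/52 - 9841/328) = 1/(280*(1/52) - 9841/328) = 1/(70/13 - 9841/328) = 1/(-104973/4264) = -4264/104973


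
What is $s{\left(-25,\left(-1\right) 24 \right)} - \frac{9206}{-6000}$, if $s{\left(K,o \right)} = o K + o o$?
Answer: $\frac{3532603}{3000} \approx 1177.5$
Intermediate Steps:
$s{\left(K,o \right)} = o^{2} + K o$ ($s{\left(K,o \right)} = K o + o^{2} = o^{2} + K o$)
$s{\left(-25,\left(-1\right) 24 \right)} - \frac{9206}{-6000} = \left(-1\right) 24 \left(-25 - 24\right) - \frac{9206}{-6000} = - 24 \left(-25 - 24\right) - 9206 \left(- \frac{1}{6000}\right) = \left(-24\right) \left(-49\right) - - \frac{4603}{3000} = 1176 + \frac{4603}{3000} = \frac{3532603}{3000}$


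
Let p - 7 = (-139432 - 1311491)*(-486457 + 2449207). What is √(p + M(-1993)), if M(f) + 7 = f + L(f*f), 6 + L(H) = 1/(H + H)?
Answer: I*√45246390591143680802/3986 ≈ 1.6875e+6*I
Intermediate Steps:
L(H) = -6 + 1/(2*H) (L(H) = -6 + 1/(H + H) = -6 + 1/(2*H))
p = -2847799118243 (p = 7 + (-139432 - 1311491)*(-486457 + 2449207) = 7 - 1450923*1962750 = 7 - 2847799118250 = -2847799118243)
M(f) = -13 + f + 1/(2*f²) (M(f) = -7 + (f + (-6 + 1/(2*((f*f))))) = -7 + (f + (-6 + 1/(2*(f²)))) = -7 + (f + (-6 + 1/(2*f²))) = -7 + (-6 + f + 1/(2*f²)) = -13 + f + 1/(2*f²))
√(p + M(-1993)) = √(-2847799118243 + (-13 - 1993 + (½)/(-1993)²)) = √(-2847799118243 + (-13 - 1993 + (½)*(1/3972049))) = √(-2847799118243 + (-13 - 1993 + 1/7944098)) = √(-2847799118243 - 15935860587/7944098) = √(-22623195295571840401/7944098) = I*√45246390591143680802/3986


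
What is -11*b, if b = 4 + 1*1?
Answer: -55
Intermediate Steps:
b = 5 (b = 4 + 1 = 5)
-11*b = -11*5 = -55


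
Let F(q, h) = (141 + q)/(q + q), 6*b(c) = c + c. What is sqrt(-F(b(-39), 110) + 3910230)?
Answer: sqrt(660829702)/13 ≈ 1977.4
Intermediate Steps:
b(c) = c/3 (b(c) = (c + c)/6 = (2*c)/6 = c/3)
F(q, h) = (141 + q)/(2*q) (F(q, h) = (141 + q)/((2*q)) = (141 + q)*(1/(2*q)) = (141 + q)/(2*q))
sqrt(-F(b(-39), 110) + 3910230) = sqrt(-(141 + (1/3)*(-39))/(2*((1/3)*(-39))) + 3910230) = sqrt(-(141 - 13)/(2*(-13)) + 3910230) = sqrt(-(-1)*128/(2*13) + 3910230) = sqrt(-1*(-64/13) + 3910230) = sqrt(64/13 + 3910230) = sqrt(50833054/13) = sqrt(660829702)/13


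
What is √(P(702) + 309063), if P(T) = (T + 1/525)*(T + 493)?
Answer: 2*√3164051730/105 ≈ 1071.4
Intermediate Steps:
P(T) = (493 + T)*(1/525 + T) (P(T) = (T + 1/525)*(493 + T) = (1/525 + T)*(493 + T) = (493 + T)*(1/525 + T))
√(P(702) + 309063) = √((493/525 + 702² + (258826/525)*702) + 309063) = √((493/525 + 492804 + 60565284/175) + 309063) = √(88083689/105 + 309063) = √(120535304/105) = 2*√3164051730/105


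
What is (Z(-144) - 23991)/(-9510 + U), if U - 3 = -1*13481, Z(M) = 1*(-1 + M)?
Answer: 862/821 ≈ 1.0499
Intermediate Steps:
Z(M) = -1 + M
U = -13478 (U = 3 - 1*13481 = 3 - 13481 = -13478)
(Z(-144) - 23991)/(-9510 + U) = ((-1 - 144) - 23991)/(-9510 - 13478) = (-145 - 23991)/(-22988) = -24136*(-1/22988) = 862/821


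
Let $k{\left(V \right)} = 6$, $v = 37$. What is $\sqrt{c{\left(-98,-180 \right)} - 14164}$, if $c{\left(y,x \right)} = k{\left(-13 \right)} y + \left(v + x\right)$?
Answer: $3 i \sqrt{1655} \approx 122.05 i$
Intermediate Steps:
$c{\left(y,x \right)} = 37 + x + 6 y$ ($c{\left(y,x \right)} = 6 y + \left(37 + x\right) = 37 + x + 6 y$)
$\sqrt{c{\left(-98,-180 \right)} - 14164} = \sqrt{\left(37 - 180 + 6 \left(-98\right)\right) - 14164} = \sqrt{\left(37 - 180 - 588\right) - 14164} = \sqrt{-731 - 14164} = \sqrt{-14895} = 3 i \sqrt{1655}$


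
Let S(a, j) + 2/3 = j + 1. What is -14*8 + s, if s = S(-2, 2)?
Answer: -329/3 ≈ -109.67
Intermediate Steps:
S(a, j) = 1/3 + j (S(a, j) = -2/3 + (j + 1) = -2/3 + (1 + j) = 1/3 + j)
s = 7/3 (s = 1/3 + 2 = 7/3 ≈ 2.3333)
-14*8 + s = -14*8 + 7/3 = -112 + 7/3 = -329/3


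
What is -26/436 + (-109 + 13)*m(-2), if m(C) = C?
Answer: 41843/218 ≈ 191.94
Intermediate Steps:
-26/436 + (-109 + 13)*m(-2) = -26/436 + (-109 + 13)*(-2) = -26*1/436 - 96*(-2) = -13/218 + 192 = 41843/218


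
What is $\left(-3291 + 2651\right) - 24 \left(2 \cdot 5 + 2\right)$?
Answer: $-928$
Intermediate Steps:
$\left(-3291 + 2651\right) - 24 \left(2 \cdot 5 + 2\right) = -640 - 24 \left(10 + 2\right) = -640 - 288 = -928$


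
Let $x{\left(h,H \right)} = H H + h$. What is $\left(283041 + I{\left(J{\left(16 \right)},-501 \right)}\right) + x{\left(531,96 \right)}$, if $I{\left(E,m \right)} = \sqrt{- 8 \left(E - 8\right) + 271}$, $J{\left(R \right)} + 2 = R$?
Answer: $292788 + \sqrt{223} \approx 2.928 \cdot 10^{5}$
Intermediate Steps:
$J{\left(R \right)} = -2 + R$
$x{\left(h,H \right)} = h + H^{2}$ ($x{\left(h,H \right)} = H^{2} + h = h + H^{2}$)
$I{\left(E,m \right)} = \sqrt{335 - 8 E}$ ($I{\left(E,m \right)} = \sqrt{- 8 \left(-8 + E\right) + 271} = \sqrt{\left(64 - 8 E\right) + 271} = \sqrt{335 - 8 E}$)
$\left(283041 + I{\left(J{\left(16 \right)},-501 \right)}\right) + x{\left(531,96 \right)} = \left(283041 + \sqrt{335 - 8 \left(-2 + 16\right)}\right) + \left(531 + 96^{2}\right) = \left(283041 + \sqrt{335 - 112}\right) + \left(531 + 9216\right) = \left(283041 + \sqrt{335 - 112}\right) + 9747 = \left(283041 + \sqrt{223}\right) + 9747 = 292788 + \sqrt{223}$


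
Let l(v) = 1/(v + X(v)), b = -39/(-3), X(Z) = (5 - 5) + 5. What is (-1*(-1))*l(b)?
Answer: 1/18 ≈ 0.055556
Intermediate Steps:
X(Z) = 5 (X(Z) = 0 + 5 = 5)
b = 13 (b = -39*(-⅓) = 13)
l(v) = 1/(5 + v) (l(v) = 1/(v + 5) = 1/(5 + v))
(-1*(-1))*l(b) = (-1*(-1))/(5 + 13) = 1/18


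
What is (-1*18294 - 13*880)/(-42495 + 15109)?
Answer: 14867/13693 ≈ 1.0857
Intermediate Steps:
(-1*18294 - 13*880)/(-42495 + 15109) = (-18294 - 11440)/(-27386) = -29734*(-1/27386) = 14867/13693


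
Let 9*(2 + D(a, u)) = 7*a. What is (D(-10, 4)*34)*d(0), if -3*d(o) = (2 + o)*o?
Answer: 0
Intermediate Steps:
d(o) = -o*(2 + o)/3 (d(o) = -(2 + o)*o/3 = -o*(2 + o)/3)
D(a, u) = -2 + 7*a/9 (D(a, u) = -2 + (7*a)/9 = -2 + 7*a/9)
(D(-10, 4)*34)*d(0) = ((-2 + (7/9)*(-10))*34)*(-1/3*0*(2 + 0)) = ((-2 - 70/9)*34)*(-1/3*0*2) = -88/9*34*0 = -2992/9*0 = 0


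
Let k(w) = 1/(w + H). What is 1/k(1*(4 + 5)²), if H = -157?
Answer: -76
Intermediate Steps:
k(w) = 1/(-157 + w) (k(w) = 1/(w - 157) = 1/(-157 + w))
1/k(1*(4 + 5)²) = 1/(1/(-157 + 1*(4 + 5)²)) = 1/(1/(-157 + 1*9²)) = 1/(1/(-157 + 1*81)) = 1/(1/(-157 + 81)) = 1/(1/(-76)) = 1/(-1/76) = -76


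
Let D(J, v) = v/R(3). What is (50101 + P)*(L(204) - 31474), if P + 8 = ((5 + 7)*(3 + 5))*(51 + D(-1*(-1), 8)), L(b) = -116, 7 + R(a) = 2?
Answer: -1732250286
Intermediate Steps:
R(a) = -5 (R(a) = -7 + 2 = -5)
D(J, v) = -v/5 (D(J, v) = v/(-5) = v*(-1/5) = -v/5)
P = 23672/5 (P = -8 + ((5 + 7)*(3 + 5))*(51 - 1/5*8) = -8 + (12*8)*(51 - 8/5) = -8 + 96*(247/5) = -8 + 23712/5 = 23672/5 ≈ 4734.4)
(50101 + P)*(L(204) - 31474) = (50101 + 23672/5)*(-116 - 31474) = (274177/5)*(-31590) = -1732250286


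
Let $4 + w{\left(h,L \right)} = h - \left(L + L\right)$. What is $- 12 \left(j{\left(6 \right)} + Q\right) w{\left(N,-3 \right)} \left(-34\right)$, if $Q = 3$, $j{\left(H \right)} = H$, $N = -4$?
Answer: $-7344$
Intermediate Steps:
$w{\left(h,L \right)} = -4 + h - 2 L$ ($w{\left(h,L \right)} = -4 + \left(h - \left(L + L\right)\right) = -4 + \left(h - 2 L\right) = -4 - \left(- h + 2 L\right) = -4 + h - 2 L$)
$- 12 \left(j{\left(6 \right)} + Q\right) w{\left(N,-3 \right)} \left(-34\right) = - 12 \left(6 + 3\right) \left(-4 - 4 - -6\right) \left(-34\right) = - 12 \cdot 9 \left(-4 - 4 + 6\right) \left(-34\right) = - 12 \cdot 9 \left(-2\right) \left(-34\right) = \left(-12\right) \left(-18\right) \left(-34\right) = 216 \left(-34\right) = -7344$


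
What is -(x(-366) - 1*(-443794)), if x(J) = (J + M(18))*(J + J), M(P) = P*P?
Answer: -474538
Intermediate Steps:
M(P) = P**2
x(J) = 2*J*(324 + J) (x(J) = (J + 18**2)*(J + J) = (J + 324)*(2*J) = (324 + J)*(2*J) = 2*J*(324 + J))
-(x(-366) - 1*(-443794)) = -(2*(-366)*(324 - 366) - 1*(-443794)) = -(2*(-366)*(-42) + 443794) = -(30744 + 443794) = -1*474538 = -474538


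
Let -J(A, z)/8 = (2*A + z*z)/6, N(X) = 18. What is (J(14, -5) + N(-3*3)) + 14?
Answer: -116/3 ≈ -38.667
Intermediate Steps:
J(A, z) = -8*A/3 - 4*z²/3 (J(A, z) = -8*(2*A + z*z)/6 = -8*(2*A + z²)/6 = -8*(z² + 2*A)/6 = -8*(A/3 + z²/6) = -8*A/3 - 4*z²/3)
(J(14, -5) + N(-3*3)) + 14 = ((-8/3*14 - 4/3*(-5)²) + 18) + 14 = ((-112/3 - 4/3*25) + 18) + 14 = ((-112/3 - 100/3) + 18) + 14 = (-212/3 + 18) + 14 = -158/3 + 14 = -116/3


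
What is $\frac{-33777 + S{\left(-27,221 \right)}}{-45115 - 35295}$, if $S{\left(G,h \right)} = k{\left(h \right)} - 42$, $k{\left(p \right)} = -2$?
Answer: $\frac{33821}{80410} \approx 0.42061$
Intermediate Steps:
$S{\left(G,h \right)} = -44$ ($S{\left(G,h \right)} = -2 - 42 = -44$)
$\frac{-33777 + S{\left(-27,221 \right)}}{-45115 - 35295} = \frac{-33777 - 44}{-45115 - 35295} = - \frac{33821}{-80410} = \left(-33821\right) \left(- \frac{1}{80410}\right) = \frac{33821}{80410}$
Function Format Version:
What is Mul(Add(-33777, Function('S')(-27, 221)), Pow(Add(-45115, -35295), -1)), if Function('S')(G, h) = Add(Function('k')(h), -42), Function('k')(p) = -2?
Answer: Rational(33821, 80410) ≈ 0.42061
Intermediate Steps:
Function('S')(G, h) = -44 (Function('S')(G, h) = Add(-2, -42) = -44)
Mul(Add(-33777, Function('S')(-27, 221)), Pow(Add(-45115, -35295), -1)) = Mul(Add(-33777, -44), Pow(Add(-45115, -35295), -1)) = Mul(-33821, Pow(-80410, -1)) = Mul(-33821, Rational(-1, 80410)) = Rational(33821, 80410)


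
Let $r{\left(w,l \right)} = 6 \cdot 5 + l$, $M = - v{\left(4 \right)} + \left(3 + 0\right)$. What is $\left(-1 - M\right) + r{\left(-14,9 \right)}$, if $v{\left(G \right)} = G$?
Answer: $39$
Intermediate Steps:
$M = -1$ ($M = \left(-1\right) 4 + \left(3 + 0\right) = -4 + 3 = -1$)
$r{\left(w,l \right)} = 30 + l$
$\left(-1 - M\right) + r{\left(-14,9 \right)} = \left(-1 - -1\right) + \left(30 + 9\right) = \left(-1 + 1\right) + 39 = 0 + 39 = 39$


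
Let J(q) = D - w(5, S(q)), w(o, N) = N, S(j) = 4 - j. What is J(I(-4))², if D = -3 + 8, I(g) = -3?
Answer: 4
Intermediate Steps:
D = 5
J(q) = 1 + q (J(q) = 5 - (4 - q) = 5 + (-4 + q) = 1 + q)
J(I(-4))² = (1 - 3)² = (-2)² = 4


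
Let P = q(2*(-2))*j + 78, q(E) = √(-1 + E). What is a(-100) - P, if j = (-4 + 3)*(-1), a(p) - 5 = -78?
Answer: -151 - I*√5 ≈ -151.0 - 2.2361*I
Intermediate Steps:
a(p) = -73 (a(p) = 5 - 78 = -73)
j = 1 (j = -1*(-1) = 1)
P = 78 + I*√5 (P = √(-1 + 2*(-2))*1 + 78 = √(-1 - 4)*1 + 78 = √(-5)*1 + 78 = (I*√5)*1 + 78 = I*√5 + 78 = 78 + I*√5 ≈ 78.0 + 2.2361*I)
a(-100) - P = -73 - (78 + I*√5) = -73 + (-78 - I*√5) = -151 - I*√5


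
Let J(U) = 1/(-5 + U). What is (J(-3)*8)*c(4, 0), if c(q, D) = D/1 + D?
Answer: 0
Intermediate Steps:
c(q, D) = 2*D (c(q, D) = D*1 + D = D + D = 2*D)
(J(-3)*8)*c(4, 0) = (8/(-5 - 3))*(2*0) = (8/(-8))*0 = -⅛*8*0 = -1*0 = 0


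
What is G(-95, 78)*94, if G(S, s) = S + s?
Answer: -1598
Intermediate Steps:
G(-95, 78)*94 = (-95 + 78)*94 = -17*94 = -1598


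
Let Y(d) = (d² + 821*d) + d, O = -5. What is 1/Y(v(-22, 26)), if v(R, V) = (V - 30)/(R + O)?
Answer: 729/88792 ≈ 0.0082102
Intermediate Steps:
v(R, V) = (-30 + V)/(-5 + R) (v(R, V) = (V - 30)/(R - 5) = (-30 + V)/(-5 + R))
Y(d) = d² + 822*d
1/Y(v(-22, 26)) = 1/(((-30 + 26)/(-5 - 22))*(822 + (-30 + 26)/(-5 - 22))) = 1/((-4/(-27))*(822 - 4/(-27))) = 1/((-1/27*(-4))*(822 - 1/27*(-4))) = 1/(4*(822 + 4/27)/27) = 1/((4/27)*(22198/27)) = 1/(88792/729) = 729/88792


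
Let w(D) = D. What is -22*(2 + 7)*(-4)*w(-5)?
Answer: -3960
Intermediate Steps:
-22*(2 + 7)*(-4)*w(-5) = -22*(2 + 7)*(-4)*(-5) = -22*9*(-4)*(-5) = -(-792)*(-5) = -22*180 = -3960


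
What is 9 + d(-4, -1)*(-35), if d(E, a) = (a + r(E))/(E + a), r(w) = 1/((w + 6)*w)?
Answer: 9/8 ≈ 1.1250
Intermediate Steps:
r(w) = 1/(w*(6 + w)) (r(w) = 1/((6 + w)*w) = 1/(w*(6 + w)))
d(E, a) = (a + 1/(E*(6 + E)))/(E + a)
9 + d(-4, -1)*(-35) = 9 + ((1 - 4*(-1)*(6 - 4))/((-4)*(6 - 4)*(-4 - 1)))*(-35) = 9 - ¼*(1 - 4*(-1)*2)/(2*(-5))*(-35) = 9 - ¼*½*(-⅕)*(1 + 8)*(-35) = 9 - ¼*½*(-⅕)*9*(-35) = 9 + (9/40)*(-35) = 9 - 63/8 = 9/8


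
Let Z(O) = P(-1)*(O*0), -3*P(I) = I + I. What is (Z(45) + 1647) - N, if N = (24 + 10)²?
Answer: 491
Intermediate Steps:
P(I) = -2*I/3 (P(I) = -(I + I)/3 = -2*I/3)
N = 1156 (N = 34² = 1156)
Z(O) = 0 (Z(O) = (-⅔*(-1))*(O*0) = (⅔)*0 = 0)
(Z(45) + 1647) - N = (0 + 1647) - 1*1156 = 1647 - 1156 = 491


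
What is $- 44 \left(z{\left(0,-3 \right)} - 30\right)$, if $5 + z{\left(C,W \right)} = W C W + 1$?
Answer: $1496$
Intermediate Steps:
$z{\left(C,W \right)} = -4 + C W^{2}$ ($z{\left(C,W \right)} = -5 + \left(W C W + 1\right) = -5 + \left(C W W + 1\right) = -5 + \left(C W^{2} + 1\right) = -5 + \left(1 + C W^{2}\right) = -4 + C W^{2}$)
$- 44 \left(z{\left(0,-3 \right)} - 30\right) = - 44 \left(\left(-4 + 0 \left(-3\right)^{2}\right) - 30\right) = - 44 \left(\left(-4 + 0 \cdot 9\right) - 30\right) = - 44 \left(\left(-4 + 0\right) - 30\right) = - 44 \left(-4 - 30\right) = \left(-44\right) \left(-34\right) = 1496$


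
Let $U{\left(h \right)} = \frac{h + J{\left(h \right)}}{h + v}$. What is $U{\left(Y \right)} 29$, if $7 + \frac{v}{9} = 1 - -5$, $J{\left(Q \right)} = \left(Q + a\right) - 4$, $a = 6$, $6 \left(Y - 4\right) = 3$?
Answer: $- \frac{638}{9} \approx -70.889$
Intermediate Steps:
$Y = \frac{9}{2}$ ($Y = 4 + \frac{1}{6} \cdot 3 = 4 + \frac{1}{2} = \frac{9}{2} \approx 4.5$)
$J{\left(Q \right)} = 2 + Q$ ($J{\left(Q \right)} = \left(Q + 6\right) - 4 = \left(6 + Q\right) - 4 = 2 + Q$)
$v = -9$ ($v = -63 + 9 \left(1 - -5\right) = -63 + 9 \left(1 + 5\right) = -63 + 9 \cdot 6 = -63 + 54 = -9$)
$U{\left(h \right)} = \frac{2 + 2 h}{-9 + h}$ ($U{\left(h \right)} = \frac{h + \left(2 + h\right)}{h - 9} = \frac{2 + 2 h}{-9 + h}$)
$U{\left(Y \right)} 29 = \frac{2 \left(1 + \frac{9}{2}\right)}{-9 + \frac{9}{2}} \cdot 29 = 2 \frac{1}{- \frac{9}{2}} \cdot \frac{11}{2} \cdot 29 = 2 \left(- \frac{2}{9}\right) \frac{11}{2} \cdot 29 = \left(- \frac{22}{9}\right) 29 = - \frac{638}{9}$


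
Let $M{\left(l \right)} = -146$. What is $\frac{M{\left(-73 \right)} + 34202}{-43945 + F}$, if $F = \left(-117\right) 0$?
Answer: $- \frac{3096}{3995} \approx -0.77497$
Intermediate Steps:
$F = 0$
$\frac{M{\left(-73 \right)} + 34202}{-43945 + F} = \frac{-146 + 34202}{-43945 + 0} = \frac{34056}{-43945} = 34056 \left(- \frac{1}{43945}\right) = - \frac{3096}{3995}$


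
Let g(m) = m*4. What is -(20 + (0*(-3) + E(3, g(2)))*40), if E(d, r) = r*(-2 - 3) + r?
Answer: 1260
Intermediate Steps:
g(m) = 4*m
E(d, r) = -4*r (E(d, r) = r*(-5) + r = -5*r + r = -4*r)
-(20 + (0*(-3) + E(3, g(2)))*40) = -(20 + (0*(-3) - 16*2)*40) = -(20 + (0 - 4*8)*40) = -(20 + (0 - 32)*40) = -(20 - 32*40) = -(20 - 1280) = -1*(-1260) = 1260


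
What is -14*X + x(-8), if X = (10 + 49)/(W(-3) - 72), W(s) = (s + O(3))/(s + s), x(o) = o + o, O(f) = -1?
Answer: -473/107 ≈ -4.4206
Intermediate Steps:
x(o) = 2*o
W(s) = (-1 + s)/(2*s) (W(s) = (s - 1)/(s + s) = (-1 + s)/((2*s)) = (-1 + s)*(1/(2*s)) = (-1 + s)/(2*s))
X = -177/214 (X = (10 + 49)/((½)*(-1 - 3)/(-3) - 72) = 59/((½)*(-⅓)*(-4) - 72) = 59/(⅔ - 72) = 59/(-214/3) = 59*(-3/214) = -177/214 ≈ -0.82710)
-14*X + x(-8) = -14*(-177/214) + 2*(-8) = 1239/107 - 16 = -473/107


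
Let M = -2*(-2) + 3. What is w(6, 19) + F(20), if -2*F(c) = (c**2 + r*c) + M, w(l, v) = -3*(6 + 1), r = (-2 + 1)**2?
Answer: -469/2 ≈ -234.50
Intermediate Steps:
M = 7 (M = 4 + 3 = 7)
r = 1 (r = (-1)**2 = 1)
w(l, v) = -21 (w(l, v) = -3*7 = -21)
F(c) = -7/2 - c/2 - c**2/2 (F(c) = -((c**2 + 1*c) + 7)/2 = -((c**2 + c) + 7)/2 = -((c + c**2) + 7)/2 = -(7 + c + c**2)/2 = -7/2 - c/2 - c**2/2)
w(6, 19) + F(20) = -21 + (-7/2 - 1/2*20 - 1/2*20**2) = -21 + (-7/2 - 10 - 1/2*400) = -21 + (-7/2 - 10 - 200) = -21 - 427/2 = -469/2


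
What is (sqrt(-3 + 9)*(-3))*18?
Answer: -54*sqrt(6) ≈ -132.27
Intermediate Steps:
(sqrt(-3 + 9)*(-3))*18 = (sqrt(6)*(-3))*18 = -3*sqrt(6)*18 = -54*sqrt(6)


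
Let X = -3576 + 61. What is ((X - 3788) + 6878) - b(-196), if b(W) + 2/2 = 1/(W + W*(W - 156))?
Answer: -29169505/68796 ≈ -424.00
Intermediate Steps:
X = -3515
b(W) = -1 + 1/(W + W*(-156 + W)) (b(W) = -1 + 1/(W + W*(W - 156)) = -1 + 1/(W + W*(-156 + W)))
((X - 3788) + 6878) - b(-196) = ((-3515 - 3788) + 6878) - (1 - 1*(-196)² + 155*(-196))/((-196)*(-155 - 196)) = (-7303 + 6878) - (-1)*(1 - 1*38416 - 30380)/(196*(-351)) = -425 - (-1)*(-1)*(1 - 38416 - 30380)/(196*351) = -425 - (-1)*(-1)*(-68795)/(196*351) = -425 - 1*(-68795/68796) = -425 + 68795/68796 = -29169505/68796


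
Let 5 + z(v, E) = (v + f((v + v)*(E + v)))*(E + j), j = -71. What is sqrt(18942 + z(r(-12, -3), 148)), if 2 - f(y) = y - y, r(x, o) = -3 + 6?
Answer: sqrt(19322) ≈ 139.00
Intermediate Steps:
r(x, o) = 3
f(y) = 2 (f(y) = 2 - (y - y) = 2 - 1*0 = 2 + 0 = 2)
z(v, E) = -5 + (-71 + E)*(2 + v) (z(v, E) = -5 + (v + 2)*(E - 71) = -5 + (2 + v)*(-71 + E) = -5 + (-71 + E)*(2 + v))
sqrt(18942 + z(r(-12, -3), 148)) = sqrt(18942 + (-147 - 71*3 + 2*148 + 148*3)) = sqrt(18942 + (-147 - 213 + 296 + 444)) = sqrt(18942 + 380) = sqrt(19322)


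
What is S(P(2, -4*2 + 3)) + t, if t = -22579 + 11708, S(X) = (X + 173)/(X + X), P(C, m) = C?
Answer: -43309/4 ≈ -10827.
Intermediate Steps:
S(X) = (173 + X)/(2*X) (S(X) = (173 + X)/((2*X)) = (173 + X)*(1/(2*X)) = (173 + X)/(2*X))
t = -10871
S(P(2, -4*2 + 3)) + t = (1/2)*(173 + 2)/2 - 10871 = (1/2)*(1/2)*175 - 10871 = 175/4 - 10871 = -43309/4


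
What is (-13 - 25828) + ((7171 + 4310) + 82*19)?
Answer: -12802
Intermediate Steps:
(-13 - 25828) + ((7171 + 4310) + 82*19) = -25841 + (11481 + 1558) = -25841 + 13039 = -12802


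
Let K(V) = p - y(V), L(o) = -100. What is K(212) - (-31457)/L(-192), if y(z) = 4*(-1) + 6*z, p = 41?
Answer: -154157/100 ≈ -1541.6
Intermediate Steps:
y(z) = -4 + 6*z
K(V) = 45 - 6*V (K(V) = 41 - (-4 + 6*V) = 41 + (4 - 6*V) = 45 - 6*V)
K(212) - (-31457)/L(-192) = (45 - 6*212) - (-31457)/(-100) = (45 - 1272) - (-31457)*(-1)/100 = -1227 - 1*31457/100 = -1227 - 31457/100 = -154157/100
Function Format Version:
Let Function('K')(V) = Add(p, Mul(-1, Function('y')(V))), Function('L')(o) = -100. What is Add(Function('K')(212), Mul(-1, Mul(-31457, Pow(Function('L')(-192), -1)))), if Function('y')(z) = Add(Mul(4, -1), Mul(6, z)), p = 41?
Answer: Rational(-154157, 100) ≈ -1541.6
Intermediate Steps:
Function('y')(z) = Add(-4, Mul(6, z))
Function('K')(V) = Add(45, Mul(-6, V)) (Function('K')(V) = Add(41, Mul(-1, Add(-4, Mul(6, V)))) = Add(41, Add(4, Mul(-6, V))) = Add(45, Mul(-6, V)))
Add(Function('K')(212), Mul(-1, Mul(-31457, Pow(Function('L')(-192), -1)))) = Add(Add(45, Mul(-6, 212)), Mul(-1, Mul(-31457, Pow(-100, -1)))) = Add(Add(45, -1272), Mul(-1, Mul(-31457, Rational(-1, 100)))) = Add(-1227, Mul(-1, Rational(31457, 100))) = Add(-1227, Rational(-31457, 100)) = Rational(-154157, 100)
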